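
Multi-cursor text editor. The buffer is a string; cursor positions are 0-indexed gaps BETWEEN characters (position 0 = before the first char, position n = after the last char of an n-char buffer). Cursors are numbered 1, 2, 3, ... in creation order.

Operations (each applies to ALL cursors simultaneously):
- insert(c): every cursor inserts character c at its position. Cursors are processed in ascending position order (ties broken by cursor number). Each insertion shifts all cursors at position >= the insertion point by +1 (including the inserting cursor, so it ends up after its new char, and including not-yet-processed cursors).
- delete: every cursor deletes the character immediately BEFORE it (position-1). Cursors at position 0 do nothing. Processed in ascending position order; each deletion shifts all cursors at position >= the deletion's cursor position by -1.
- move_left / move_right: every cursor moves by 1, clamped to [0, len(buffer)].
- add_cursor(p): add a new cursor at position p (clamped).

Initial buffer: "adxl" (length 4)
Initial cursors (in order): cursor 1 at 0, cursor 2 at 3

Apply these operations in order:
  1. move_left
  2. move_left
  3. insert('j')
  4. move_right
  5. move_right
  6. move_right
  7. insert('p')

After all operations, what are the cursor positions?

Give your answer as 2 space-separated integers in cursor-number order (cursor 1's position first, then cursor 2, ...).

After op 1 (move_left): buffer="adxl" (len 4), cursors c1@0 c2@2, authorship ....
After op 2 (move_left): buffer="adxl" (len 4), cursors c1@0 c2@1, authorship ....
After op 3 (insert('j')): buffer="jajdxl" (len 6), cursors c1@1 c2@3, authorship 1.2...
After op 4 (move_right): buffer="jajdxl" (len 6), cursors c1@2 c2@4, authorship 1.2...
After op 5 (move_right): buffer="jajdxl" (len 6), cursors c1@3 c2@5, authorship 1.2...
After op 6 (move_right): buffer="jajdxl" (len 6), cursors c1@4 c2@6, authorship 1.2...
After op 7 (insert('p')): buffer="jajdpxlp" (len 8), cursors c1@5 c2@8, authorship 1.2.1..2

Answer: 5 8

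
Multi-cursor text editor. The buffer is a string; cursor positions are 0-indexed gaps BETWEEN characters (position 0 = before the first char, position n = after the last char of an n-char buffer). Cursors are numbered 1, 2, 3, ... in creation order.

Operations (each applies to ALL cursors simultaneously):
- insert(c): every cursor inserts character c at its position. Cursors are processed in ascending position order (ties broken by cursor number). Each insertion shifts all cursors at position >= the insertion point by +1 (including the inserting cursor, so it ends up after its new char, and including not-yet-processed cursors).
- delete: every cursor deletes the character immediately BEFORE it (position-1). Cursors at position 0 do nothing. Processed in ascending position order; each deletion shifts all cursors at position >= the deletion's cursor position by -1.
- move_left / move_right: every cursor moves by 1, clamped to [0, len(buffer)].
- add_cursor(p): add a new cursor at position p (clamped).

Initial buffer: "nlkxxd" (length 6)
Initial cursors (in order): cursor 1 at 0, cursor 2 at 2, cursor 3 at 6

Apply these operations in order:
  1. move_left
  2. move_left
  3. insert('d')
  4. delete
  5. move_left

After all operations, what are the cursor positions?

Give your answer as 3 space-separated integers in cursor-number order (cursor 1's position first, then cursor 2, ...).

Answer: 0 0 3

Derivation:
After op 1 (move_left): buffer="nlkxxd" (len 6), cursors c1@0 c2@1 c3@5, authorship ......
After op 2 (move_left): buffer="nlkxxd" (len 6), cursors c1@0 c2@0 c3@4, authorship ......
After op 3 (insert('d')): buffer="ddnlkxdxd" (len 9), cursors c1@2 c2@2 c3@7, authorship 12....3..
After op 4 (delete): buffer="nlkxxd" (len 6), cursors c1@0 c2@0 c3@4, authorship ......
After op 5 (move_left): buffer="nlkxxd" (len 6), cursors c1@0 c2@0 c3@3, authorship ......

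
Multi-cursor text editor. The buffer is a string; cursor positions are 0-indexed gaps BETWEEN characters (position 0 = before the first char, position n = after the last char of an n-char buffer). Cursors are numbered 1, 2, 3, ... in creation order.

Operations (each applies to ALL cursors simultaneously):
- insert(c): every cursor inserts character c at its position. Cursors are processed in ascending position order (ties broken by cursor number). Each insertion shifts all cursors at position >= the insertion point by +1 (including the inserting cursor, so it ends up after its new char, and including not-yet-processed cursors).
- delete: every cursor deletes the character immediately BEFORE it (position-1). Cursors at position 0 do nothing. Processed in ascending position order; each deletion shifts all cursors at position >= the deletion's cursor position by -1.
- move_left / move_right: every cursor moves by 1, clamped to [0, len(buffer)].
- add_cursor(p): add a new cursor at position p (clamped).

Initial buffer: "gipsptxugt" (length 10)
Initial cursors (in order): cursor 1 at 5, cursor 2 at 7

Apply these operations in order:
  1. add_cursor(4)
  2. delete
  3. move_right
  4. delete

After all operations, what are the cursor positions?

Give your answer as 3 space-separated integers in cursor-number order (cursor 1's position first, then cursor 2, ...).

After op 1 (add_cursor(4)): buffer="gipsptxugt" (len 10), cursors c3@4 c1@5 c2@7, authorship ..........
After op 2 (delete): buffer="giptugt" (len 7), cursors c1@3 c3@3 c2@4, authorship .......
After op 3 (move_right): buffer="giptugt" (len 7), cursors c1@4 c3@4 c2@5, authorship .......
After op 4 (delete): buffer="gigt" (len 4), cursors c1@2 c2@2 c3@2, authorship ....

Answer: 2 2 2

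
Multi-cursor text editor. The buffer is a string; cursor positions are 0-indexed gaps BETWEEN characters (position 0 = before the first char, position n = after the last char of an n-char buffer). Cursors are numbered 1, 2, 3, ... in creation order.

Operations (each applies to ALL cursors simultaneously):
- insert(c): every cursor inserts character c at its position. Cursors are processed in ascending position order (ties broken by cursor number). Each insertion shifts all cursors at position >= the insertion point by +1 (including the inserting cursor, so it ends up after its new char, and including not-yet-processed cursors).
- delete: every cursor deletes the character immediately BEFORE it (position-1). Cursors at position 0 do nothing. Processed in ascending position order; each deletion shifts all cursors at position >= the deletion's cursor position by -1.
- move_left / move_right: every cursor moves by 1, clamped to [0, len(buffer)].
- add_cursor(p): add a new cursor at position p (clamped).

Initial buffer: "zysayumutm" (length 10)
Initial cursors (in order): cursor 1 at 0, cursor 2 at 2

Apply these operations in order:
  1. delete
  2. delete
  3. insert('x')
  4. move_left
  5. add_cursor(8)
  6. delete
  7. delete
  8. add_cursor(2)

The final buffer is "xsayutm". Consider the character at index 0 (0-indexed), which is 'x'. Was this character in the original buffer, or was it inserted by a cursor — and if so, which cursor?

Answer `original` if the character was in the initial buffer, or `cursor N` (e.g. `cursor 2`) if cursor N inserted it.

Answer: cursor 2

Derivation:
After op 1 (delete): buffer="zsayumutm" (len 9), cursors c1@0 c2@1, authorship .........
After op 2 (delete): buffer="sayumutm" (len 8), cursors c1@0 c2@0, authorship ........
After op 3 (insert('x')): buffer="xxsayumutm" (len 10), cursors c1@2 c2@2, authorship 12........
After op 4 (move_left): buffer="xxsayumutm" (len 10), cursors c1@1 c2@1, authorship 12........
After op 5 (add_cursor(8)): buffer="xxsayumutm" (len 10), cursors c1@1 c2@1 c3@8, authorship 12........
After op 6 (delete): buffer="xsayumtm" (len 8), cursors c1@0 c2@0 c3@6, authorship 2.......
After op 7 (delete): buffer="xsayutm" (len 7), cursors c1@0 c2@0 c3@5, authorship 2......
After op 8 (add_cursor(2)): buffer="xsayutm" (len 7), cursors c1@0 c2@0 c4@2 c3@5, authorship 2......
Authorship (.=original, N=cursor N): 2 . . . . . .
Index 0: author = 2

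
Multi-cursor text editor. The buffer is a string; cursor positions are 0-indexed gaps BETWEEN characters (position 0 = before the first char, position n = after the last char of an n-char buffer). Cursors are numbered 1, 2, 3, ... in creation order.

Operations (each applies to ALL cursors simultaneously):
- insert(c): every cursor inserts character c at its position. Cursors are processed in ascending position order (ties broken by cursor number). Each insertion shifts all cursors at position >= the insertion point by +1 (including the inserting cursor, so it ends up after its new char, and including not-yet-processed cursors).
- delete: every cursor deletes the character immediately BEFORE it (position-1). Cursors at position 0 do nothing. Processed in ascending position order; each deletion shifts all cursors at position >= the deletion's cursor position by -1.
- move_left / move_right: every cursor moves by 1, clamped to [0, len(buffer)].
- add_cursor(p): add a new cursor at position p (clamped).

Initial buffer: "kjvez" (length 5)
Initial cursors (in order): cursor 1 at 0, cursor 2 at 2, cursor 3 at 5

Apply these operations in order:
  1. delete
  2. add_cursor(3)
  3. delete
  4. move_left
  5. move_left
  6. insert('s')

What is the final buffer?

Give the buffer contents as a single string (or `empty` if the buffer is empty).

Answer: ssss

Derivation:
After op 1 (delete): buffer="kve" (len 3), cursors c1@0 c2@1 c3@3, authorship ...
After op 2 (add_cursor(3)): buffer="kve" (len 3), cursors c1@0 c2@1 c3@3 c4@3, authorship ...
After op 3 (delete): buffer="" (len 0), cursors c1@0 c2@0 c3@0 c4@0, authorship 
After op 4 (move_left): buffer="" (len 0), cursors c1@0 c2@0 c3@0 c4@0, authorship 
After op 5 (move_left): buffer="" (len 0), cursors c1@0 c2@0 c3@0 c4@0, authorship 
After op 6 (insert('s')): buffer="ssss" (len 4), cursors c1@4 c2@4 c3@4 c4@4, authorship 1234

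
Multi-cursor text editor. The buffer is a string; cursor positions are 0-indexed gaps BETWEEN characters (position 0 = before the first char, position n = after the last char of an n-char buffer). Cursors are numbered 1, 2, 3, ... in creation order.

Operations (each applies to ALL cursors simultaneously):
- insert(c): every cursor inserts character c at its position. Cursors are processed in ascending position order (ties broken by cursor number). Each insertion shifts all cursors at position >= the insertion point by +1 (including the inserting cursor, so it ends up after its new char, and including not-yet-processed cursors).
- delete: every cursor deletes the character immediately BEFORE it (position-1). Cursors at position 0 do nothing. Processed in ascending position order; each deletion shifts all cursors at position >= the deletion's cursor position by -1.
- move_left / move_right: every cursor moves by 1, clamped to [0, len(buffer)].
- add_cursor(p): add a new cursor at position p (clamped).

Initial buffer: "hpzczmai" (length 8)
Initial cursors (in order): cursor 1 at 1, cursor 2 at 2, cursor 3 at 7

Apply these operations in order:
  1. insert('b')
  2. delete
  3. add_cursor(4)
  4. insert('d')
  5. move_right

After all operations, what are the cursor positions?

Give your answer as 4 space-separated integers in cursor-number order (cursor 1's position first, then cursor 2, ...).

Answer: 3 5 12 8

Derivation:
After op 1 (insert('b')): buffer="hbpbzczmabi" (len 11), cursors c1@2 c2@4 c3@10, authorship .1.2.....3.
After op 2 (delete): buffer="hpzczmai" (len 8), cursors c1@1 c2@2 c3@7, authorship ........
After op 3 (add_cursor(4)): buffer="hpzczmai" (len 8), cursors c1@1 c2@2 c4@4 c3@7, authorship ........
After op 4 (insert('d')): buffer="hdpdzcdzmadi" (len 12), cursors c1@2 c2@4 c4@7 c3@11, authorship .1.2..4...3.
After op 5 (move_right): buffer="hdpdzcdzmadi" (len 12), cursors c1@3 c2@5 c4@8 c3@12, authorship .1.2..4...3.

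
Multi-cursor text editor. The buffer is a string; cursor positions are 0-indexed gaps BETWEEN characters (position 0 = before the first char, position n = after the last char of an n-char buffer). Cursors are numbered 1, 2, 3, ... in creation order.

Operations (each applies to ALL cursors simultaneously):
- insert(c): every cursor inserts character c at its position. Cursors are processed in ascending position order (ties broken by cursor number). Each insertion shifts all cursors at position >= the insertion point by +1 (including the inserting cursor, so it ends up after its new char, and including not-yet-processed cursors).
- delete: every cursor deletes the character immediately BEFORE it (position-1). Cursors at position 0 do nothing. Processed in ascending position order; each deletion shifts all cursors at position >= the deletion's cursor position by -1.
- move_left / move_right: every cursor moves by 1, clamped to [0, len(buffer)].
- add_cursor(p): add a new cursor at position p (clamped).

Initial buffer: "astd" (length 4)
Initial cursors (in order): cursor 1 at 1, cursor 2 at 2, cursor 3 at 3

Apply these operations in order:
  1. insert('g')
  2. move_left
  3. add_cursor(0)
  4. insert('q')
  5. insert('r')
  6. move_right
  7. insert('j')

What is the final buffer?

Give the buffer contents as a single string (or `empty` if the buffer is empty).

After op 1 (insert('g')): buffer="agsgtgd" (len 7), cursors c1@2 c2@4 c3@6, authorship .1.2.3.
After op 2 (move_left): buffer="agsgtgd" (len 7), cursors c1@1 c2@3 c3@5, authorship .1.2.3.
After op 3 (add_cursor(0)): buffer="agsgtgd" (len 7), cursors c4@0 c1@1 c2@3 c3@5, authorship .1.2.3.
After op 4 (insert('q')): buffer="qaqgsqgtqgd" (len 11), cursors c4@1 c1@3 c2@6 c3@9, authorship 4.11.22.33.
After op 5 (insert('r')): buffer="qraqrgsqrgtqrgd" (len 15), cursors c4@2 c1@5 c2@9 c3@13, authorship 44.111.222.333.
After op 6 (move_right): buffer="qraqrgsqrgtqrgd" (len 15), cursors c4@3 c1@6 c2@10 c3@14, authorship 44.111.222.333.
After op 7 (insert('j')): buffer="qrajqrgjsqrgjtqrgjd" (len 19), cursors c4@4 c1@8 c2@13 c3@18, authorship 44.41111.2222.3333.

Answer: qrajqrgjsqrgjtqrgjd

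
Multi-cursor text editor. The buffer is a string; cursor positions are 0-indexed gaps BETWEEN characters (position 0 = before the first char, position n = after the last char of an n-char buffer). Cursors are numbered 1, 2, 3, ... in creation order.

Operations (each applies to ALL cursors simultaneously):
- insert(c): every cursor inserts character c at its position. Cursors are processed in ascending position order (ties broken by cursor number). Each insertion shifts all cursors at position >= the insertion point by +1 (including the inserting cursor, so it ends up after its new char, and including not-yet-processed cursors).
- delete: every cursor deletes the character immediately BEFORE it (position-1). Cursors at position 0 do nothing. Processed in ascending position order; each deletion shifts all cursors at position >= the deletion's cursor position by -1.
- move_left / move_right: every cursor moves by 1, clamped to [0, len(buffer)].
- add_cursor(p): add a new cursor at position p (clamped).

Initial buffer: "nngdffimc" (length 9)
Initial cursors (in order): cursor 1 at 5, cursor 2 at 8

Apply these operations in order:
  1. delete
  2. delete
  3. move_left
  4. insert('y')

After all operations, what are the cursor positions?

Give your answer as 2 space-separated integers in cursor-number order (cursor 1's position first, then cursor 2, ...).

After op 1 (delete): buffer="nngdfic" (len 7), cursors c1@4 c2@6, authorship .......
After op 2 (delete): buffer="nngfc" (len 5), cursors c1@3 c2@4, authorship .....
After op 3 (move_left): buffer="nngfc" (len 5), cursors c1@2 c2@3, authorship .....
After op 4 (insert('y')): buffer="nnygyfc" (len 7), cursors c1@3 c2@5, authorship ..1.2..

Answer: 3 5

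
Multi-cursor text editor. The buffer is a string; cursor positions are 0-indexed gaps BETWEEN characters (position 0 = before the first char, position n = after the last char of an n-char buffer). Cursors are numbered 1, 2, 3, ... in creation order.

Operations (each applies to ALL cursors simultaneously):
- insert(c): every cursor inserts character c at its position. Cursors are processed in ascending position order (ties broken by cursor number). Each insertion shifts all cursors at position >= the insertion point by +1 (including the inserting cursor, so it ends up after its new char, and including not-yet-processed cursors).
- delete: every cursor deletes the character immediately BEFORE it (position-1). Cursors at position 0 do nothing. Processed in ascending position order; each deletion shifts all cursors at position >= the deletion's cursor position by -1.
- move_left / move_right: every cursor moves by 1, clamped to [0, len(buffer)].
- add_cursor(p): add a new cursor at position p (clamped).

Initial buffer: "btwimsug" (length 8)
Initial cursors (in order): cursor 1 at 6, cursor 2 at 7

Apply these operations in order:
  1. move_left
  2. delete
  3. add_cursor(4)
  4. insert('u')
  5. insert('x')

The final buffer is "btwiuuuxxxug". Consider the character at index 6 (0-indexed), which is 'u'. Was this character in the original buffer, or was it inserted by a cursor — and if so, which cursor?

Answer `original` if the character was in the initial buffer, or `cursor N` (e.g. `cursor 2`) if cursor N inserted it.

Answer: cursor 3

Derivation:
After op 1 (move_left): buffer="btwimsug" (len 8), cursors c1@5 c2@6, authorship ........
After op 2 (delete): buffer="btwiug" (len 6), cursors c1@4 c2@4, authorship ......
After op 3 (add_cursor(4)): buffer="btwiug" (len 6), cursors c1@4 c2@4 c3@4, authorship ......
After op 4 (insert('u')): buffer="btwiuuuug" (len 9), cursors c1@7 c2@7 c3@7, authorship ....123..
After op 5 (insert('x')): buffer="btwiuuuxxxug" (len 12), cursors c1@10 c2@10 c3@10, authorship ....123123..
Authorship (.=original, N=cursor N): . . . . 1 2 3 1 2 3 . .
Index 6: author = 3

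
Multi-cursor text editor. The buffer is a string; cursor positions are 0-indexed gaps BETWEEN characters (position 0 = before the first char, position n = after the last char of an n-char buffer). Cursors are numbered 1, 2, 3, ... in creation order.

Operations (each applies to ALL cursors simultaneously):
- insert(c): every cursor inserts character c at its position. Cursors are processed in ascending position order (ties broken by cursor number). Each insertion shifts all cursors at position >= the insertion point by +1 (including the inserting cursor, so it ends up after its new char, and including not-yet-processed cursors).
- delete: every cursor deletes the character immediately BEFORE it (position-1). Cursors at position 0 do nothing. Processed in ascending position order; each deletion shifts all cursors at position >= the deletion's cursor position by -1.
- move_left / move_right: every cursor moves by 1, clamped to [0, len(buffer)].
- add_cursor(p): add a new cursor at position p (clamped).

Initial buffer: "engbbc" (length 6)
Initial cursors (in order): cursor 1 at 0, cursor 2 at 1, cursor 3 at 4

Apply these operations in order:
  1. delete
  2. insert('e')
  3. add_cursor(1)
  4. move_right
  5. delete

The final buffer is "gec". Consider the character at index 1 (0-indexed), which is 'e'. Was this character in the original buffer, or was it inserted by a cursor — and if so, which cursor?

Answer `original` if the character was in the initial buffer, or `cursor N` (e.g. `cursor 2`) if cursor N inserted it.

After op 1 (delete): buffer="ngbc" (len 4), cursors c1@0 c2@0 c3@2, authorship ....
After op 2 (insert('e')): buffer="eengebc" (len 7), cursors c1@2 c2@2 c3@5, authorship 12..3..
After op 3 (add_cursor(1)): buffer="eengebc" (len 7), cursors c4@1 c1@2 c2@2 c3@5, authorship 12..3..
After op 4 (move_right): buffer="eengebc" (len 7), cursors c4@2 c1@3 c2@3 c3@6, authorship 12..3..
After op 5 (delete): buffer="gec" (len 3), cursors c1@0 c2@0 c4@0 c3@2, authorship .3.
Authorship (.=original, N=cursor N): . 3 .
Index 1: author = 3

Answer: cursor 3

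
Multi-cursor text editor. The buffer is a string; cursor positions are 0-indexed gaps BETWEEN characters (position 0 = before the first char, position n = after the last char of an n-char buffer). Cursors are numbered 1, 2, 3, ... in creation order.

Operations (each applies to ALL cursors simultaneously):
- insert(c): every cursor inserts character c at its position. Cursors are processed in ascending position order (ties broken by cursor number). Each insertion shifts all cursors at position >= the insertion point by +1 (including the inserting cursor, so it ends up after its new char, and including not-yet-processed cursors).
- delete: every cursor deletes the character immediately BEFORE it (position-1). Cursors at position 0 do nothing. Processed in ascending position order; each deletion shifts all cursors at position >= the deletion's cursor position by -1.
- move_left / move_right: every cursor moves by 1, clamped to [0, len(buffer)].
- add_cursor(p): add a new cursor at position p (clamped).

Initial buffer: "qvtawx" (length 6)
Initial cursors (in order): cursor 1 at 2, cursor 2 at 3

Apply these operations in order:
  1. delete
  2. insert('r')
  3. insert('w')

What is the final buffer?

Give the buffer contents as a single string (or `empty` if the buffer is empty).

After op 1 (delete): buffer="qawx" (len 4), cursors c1@1 c2@1, authorship ....
After op 2 (insert('r')): buffer="qrrawx" (len 6), cursors c1@3 c2@3, authorship .12...
After op 3 (insert('w')): buffer="qrrwwawx" (len 8), cursors c1@5 c2@5, authorship .1212...

Answer: qrrwwawx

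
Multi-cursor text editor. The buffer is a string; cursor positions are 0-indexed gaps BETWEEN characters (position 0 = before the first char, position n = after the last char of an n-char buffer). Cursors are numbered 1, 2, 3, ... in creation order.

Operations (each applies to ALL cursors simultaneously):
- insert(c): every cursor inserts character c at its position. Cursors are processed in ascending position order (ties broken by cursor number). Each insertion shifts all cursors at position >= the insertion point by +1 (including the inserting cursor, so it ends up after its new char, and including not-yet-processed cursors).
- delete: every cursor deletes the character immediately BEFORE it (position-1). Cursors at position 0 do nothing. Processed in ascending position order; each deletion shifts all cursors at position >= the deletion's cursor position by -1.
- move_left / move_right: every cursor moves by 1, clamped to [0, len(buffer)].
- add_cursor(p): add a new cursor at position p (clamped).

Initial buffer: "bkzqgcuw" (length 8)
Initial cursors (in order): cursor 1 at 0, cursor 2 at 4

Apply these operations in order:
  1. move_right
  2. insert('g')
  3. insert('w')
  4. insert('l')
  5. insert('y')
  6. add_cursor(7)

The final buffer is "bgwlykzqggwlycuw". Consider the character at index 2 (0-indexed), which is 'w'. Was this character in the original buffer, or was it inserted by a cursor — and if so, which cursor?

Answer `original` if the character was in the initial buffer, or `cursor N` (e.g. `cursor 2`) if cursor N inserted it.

Answer: cursor 1

Derivation:
After op 1 (move_right): buffer="bkzqgcuw" (len 8), cursors c1@1 c2@5, authorship ........
After op 2 (insert('g')): buffer="bgkzqggcuw" (len 10), cursors c1@2 c2@7, authorship .1....2...
After op 3 (insert('w')): buffer="bgwkzqggwcuw" (len 12), cursors c1@3 c2@9, authorship .11....22...
After op 4 (insert('l')): buffer="bgwlkzqggwlcuw" (len 14), cursors c1@4 c2@11, authorship .111....222...
After op 5 (insert('y')): buffer="bgwlykzqggwlycuw" (len 16), cursors c1@5 c2@13, authorship .1111....2222...
After op 6 (add_cursor(7)): buffer="bgwlykzqggwlycuw" (len 16), cursors c1@5 c3@7 c2@13, authorship .1111....2222...
Authorship (.=original, N=cursor N): . 1 1 1 1 . . . . 2 2 2 2 . . .
Index 2: author = 1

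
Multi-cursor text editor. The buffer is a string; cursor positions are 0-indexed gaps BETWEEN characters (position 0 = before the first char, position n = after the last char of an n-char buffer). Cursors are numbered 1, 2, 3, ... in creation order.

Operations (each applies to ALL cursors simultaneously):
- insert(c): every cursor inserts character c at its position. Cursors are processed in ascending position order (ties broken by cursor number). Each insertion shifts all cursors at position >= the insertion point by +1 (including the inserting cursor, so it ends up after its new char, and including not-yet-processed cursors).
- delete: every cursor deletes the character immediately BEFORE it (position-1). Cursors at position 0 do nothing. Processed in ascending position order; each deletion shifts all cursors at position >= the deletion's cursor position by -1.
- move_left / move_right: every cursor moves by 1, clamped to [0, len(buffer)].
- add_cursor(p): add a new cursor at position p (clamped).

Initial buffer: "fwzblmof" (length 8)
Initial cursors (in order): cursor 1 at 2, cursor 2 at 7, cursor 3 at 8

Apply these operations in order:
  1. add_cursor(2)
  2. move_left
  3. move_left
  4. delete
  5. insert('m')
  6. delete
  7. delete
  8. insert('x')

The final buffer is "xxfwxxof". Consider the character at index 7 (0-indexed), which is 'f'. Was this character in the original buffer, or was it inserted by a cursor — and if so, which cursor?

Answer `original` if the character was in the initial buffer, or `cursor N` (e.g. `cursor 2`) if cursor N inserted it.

After op 1 (add_cursor(2)): buffer="fwzblmof" (len 8), cursors c1@2 c4@2 c2@7 c3@8, authorship ........
After op 2 (move_left): buffer="fwzblmof" (len 8), cursors c1@1 c4@1 c2@6 c3@7, authorship ........
After op 3 (move_left): buffer="fwzblmof" (len 8), cursors c1@0 c4@0 c2@5 c3@6, authorship ........
After op 4 (delete): buffer="fwzbof" (len 6), cursors c1@0 c4@0 c2@4 c3@4, authorship ......
After op 5 (insert('m')): buffer="mmfwzbmmof" (len 10), cursors c1@2 c4@2 c2@8 c3@8, authorship 14....23..
After op 6 (delete): buffer="fwzbof" (len 6), cursors c1@0 c4@0 c2@4 c3@4, authorship ......
After op 7 (delete): buffer="fwof" (len 4), cursors c1@0 c4@0 c2@2 c3@2, authorship ....
After op 8 (insert('x')): buffer="xxfwxxof" (len 8), cursors c1@2 c4@2 c2@6 c3@6, authorship 14..23..
Authorship (.=original, N=cursor N): 1 4 . . 2 3 . .
Index 7: author = original

Answer: original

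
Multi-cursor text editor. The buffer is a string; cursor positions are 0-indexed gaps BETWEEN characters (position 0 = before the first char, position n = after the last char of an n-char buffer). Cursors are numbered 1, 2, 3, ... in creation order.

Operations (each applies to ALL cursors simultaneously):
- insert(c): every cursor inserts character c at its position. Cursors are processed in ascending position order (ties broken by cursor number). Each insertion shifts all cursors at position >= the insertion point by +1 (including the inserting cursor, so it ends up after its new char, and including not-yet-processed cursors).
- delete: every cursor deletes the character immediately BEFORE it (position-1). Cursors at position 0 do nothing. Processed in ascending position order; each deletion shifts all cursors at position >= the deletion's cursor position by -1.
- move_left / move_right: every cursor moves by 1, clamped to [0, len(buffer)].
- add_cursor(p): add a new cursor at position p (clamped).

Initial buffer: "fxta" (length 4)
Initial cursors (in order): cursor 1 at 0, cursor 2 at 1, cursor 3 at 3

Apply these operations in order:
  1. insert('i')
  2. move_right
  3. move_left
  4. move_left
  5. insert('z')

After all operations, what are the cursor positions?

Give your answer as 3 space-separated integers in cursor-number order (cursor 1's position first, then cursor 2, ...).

After op 1 (insert('i')): buffer="ifixtia" (len 7), cursors c1@1 c2@3 c3@6, authorship 1.2..3.
After op 2 (move_right): buffer="ifixtia" (len 7), cursors c1@2 c2@4 c3@7, authorship 1.2..3.
After op 3 (move_left): buffer="ifixtia" (len 7), cursors c1@1 c2@3 c3@6, authorship 1.2..3.
After op 4 (move_left): buffer="ifixtia" (len 7), cursors c1@0 c2@2 c3@5, authorship 1.2..3.
After op 5 (insert('z')): buffer="zifzixtzia" (len 10), cursors c1@1 c2@4 c3@8, authorship 11.22..33.

Answer: 1 4 8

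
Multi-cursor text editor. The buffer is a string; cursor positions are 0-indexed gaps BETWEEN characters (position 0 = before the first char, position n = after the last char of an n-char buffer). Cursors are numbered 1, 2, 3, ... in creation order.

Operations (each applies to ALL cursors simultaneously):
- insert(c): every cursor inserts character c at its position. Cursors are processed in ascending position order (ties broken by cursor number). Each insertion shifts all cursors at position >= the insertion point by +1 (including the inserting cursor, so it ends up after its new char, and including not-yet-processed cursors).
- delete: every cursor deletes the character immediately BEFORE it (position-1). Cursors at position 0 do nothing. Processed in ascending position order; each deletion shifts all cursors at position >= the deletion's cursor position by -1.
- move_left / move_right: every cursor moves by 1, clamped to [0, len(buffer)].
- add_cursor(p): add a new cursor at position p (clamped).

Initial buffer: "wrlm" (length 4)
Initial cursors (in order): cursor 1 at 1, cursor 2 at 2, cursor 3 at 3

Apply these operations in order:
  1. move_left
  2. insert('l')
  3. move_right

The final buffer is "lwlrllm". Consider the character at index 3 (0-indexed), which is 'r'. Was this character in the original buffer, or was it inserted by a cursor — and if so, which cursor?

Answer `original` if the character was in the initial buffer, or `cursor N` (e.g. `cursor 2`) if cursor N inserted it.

After op 1 (move_left): buffer="wrlm" (len 4), cursors c1@0 c2@1 c3@2, authorship ....
After op 2 (insert('l')): buffer="lwlrllm" (len 7), cursors c1@1 c2@3 c3@5, authorship 1.2.3..
After op 3 (move_right): buffer="lwlrllm" (len 7), cursors c1@2 c2@4 c3@6, authorship 1.2.3..
Authorship (.=original, N=cursor N): 1 . 2 . 3 . .
Index 3: author = original

Answer: original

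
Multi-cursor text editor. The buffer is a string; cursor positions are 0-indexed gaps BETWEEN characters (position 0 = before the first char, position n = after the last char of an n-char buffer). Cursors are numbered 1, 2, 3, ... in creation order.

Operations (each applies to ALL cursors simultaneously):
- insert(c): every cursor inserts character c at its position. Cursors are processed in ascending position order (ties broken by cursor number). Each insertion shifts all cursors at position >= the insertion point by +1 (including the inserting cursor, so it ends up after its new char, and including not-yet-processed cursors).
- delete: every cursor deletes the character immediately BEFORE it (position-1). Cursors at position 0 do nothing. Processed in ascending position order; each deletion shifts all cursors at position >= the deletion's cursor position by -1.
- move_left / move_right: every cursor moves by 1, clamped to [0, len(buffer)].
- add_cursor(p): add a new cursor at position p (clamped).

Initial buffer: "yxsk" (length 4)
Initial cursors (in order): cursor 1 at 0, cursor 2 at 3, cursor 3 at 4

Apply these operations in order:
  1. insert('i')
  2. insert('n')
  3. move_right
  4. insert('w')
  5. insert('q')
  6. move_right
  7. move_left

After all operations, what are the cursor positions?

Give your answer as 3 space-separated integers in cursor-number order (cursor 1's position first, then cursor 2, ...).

Answer: 5 12 15

Derivation:
After op 1 (insert('i')): buffer="iyxsiki" (len 7), cursors c1@1 c2@5 c3@7, authorship 1...2.3
After op 2 (insert('n')): buffer="inyxsinkin" (len 10), cursors c1@2 c2@7 c3@10, authorship 11...22.33
After op 3 (move_right): buffer="inyxsinkin" (len 10), cursors c1@3 c2@8 c3@10, authorship 11...22.33
After op 4 (insert('w')): buffer="inywxsinkwinw" (len 13), cursors c1@4 c2@10 c3@13, authorship 11.1..22.2333
After op 5 (insert('q')): buffer="inywqxsinkwqinwq" (len 16), cursors c1@5 c2@12 c3@16, authorship 11.11..22.223333
After op 6 (move_right): buffer="inywqxsinkwqinwq" (len 16), cursors c1@6 c2@13 c3@16, authorship 11.11..22.223333
After op 7 (move_left): buffer="inywqxsinkwqinwq" (len 16), cursors c1@5 c2@12 c3@15, authorship 11.11..22.223333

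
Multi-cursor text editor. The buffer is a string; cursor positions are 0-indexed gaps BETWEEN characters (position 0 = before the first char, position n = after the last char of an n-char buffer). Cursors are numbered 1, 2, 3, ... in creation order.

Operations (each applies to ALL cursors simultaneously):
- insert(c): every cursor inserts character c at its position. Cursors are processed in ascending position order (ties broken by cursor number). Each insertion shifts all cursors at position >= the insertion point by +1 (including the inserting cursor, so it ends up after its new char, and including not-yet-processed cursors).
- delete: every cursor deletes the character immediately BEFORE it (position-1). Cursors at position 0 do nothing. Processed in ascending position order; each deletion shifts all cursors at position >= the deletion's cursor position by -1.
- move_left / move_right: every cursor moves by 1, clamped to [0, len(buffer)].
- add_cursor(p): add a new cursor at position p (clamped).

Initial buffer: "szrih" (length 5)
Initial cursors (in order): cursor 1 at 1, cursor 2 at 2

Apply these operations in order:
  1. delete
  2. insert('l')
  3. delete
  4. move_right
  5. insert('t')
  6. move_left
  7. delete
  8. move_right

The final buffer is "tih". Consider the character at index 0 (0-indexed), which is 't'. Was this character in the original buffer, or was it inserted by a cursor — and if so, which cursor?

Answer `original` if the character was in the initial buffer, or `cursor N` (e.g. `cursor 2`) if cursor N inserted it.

Answer: cursor 2

Derivation:
After op 1 (delete): buffer="rih" (len 3), cursors c1@0 c2@0, authorship ...
After op 2 (insert('l')): buffer="llrih" (len 5), cursors c1@2 c2@2, authorship 12...
After op 3 (delete): buffer="rih" (len 3), cursors c1@0 c2@0, authorship ...
After op 4 (move_right): buffer="rih" (len 3), cursors c1@1 c2@1, authorship ...
After op 5 (insert('t')): buffer="rttih" (len 5), cursors c1@3 c2@3, authorship .12..
After op 6 (move_left): buffer="rttih" (len 5), cursors c1@2 c2@2, authorship .12..
After op 7 (delete): buffer="tih" (len 3), cursors c1@0 c2@0, authorship 2..
After op 8 (move_right): buffer="tih" (len 3), cursors c1@1 c2@1, authorship 2..
Authorship (.=original, N=cursor N): 2 . .
Index 0: author = 2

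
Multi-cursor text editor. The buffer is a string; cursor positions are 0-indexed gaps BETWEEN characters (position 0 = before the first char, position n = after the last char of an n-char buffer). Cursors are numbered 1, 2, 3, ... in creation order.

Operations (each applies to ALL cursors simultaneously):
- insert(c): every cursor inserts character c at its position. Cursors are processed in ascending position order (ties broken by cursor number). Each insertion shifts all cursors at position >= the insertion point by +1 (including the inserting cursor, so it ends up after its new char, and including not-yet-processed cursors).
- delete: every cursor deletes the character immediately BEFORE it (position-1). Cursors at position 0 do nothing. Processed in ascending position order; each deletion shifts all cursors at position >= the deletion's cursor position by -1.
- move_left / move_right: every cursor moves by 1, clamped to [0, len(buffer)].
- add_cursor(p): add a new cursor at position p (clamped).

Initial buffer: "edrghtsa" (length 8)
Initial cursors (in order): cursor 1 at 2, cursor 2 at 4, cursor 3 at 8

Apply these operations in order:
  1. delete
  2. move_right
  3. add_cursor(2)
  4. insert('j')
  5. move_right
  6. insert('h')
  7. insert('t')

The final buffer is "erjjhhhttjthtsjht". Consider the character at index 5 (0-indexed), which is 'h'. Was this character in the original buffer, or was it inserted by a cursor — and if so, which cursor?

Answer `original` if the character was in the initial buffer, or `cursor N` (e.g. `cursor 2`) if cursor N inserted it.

Answer: cursor 1

Derivation:
After op 1 (delete): buffer="erhts" (len 5), cursors c1@1 c2@2 c3@5, authorship .....
After op 2 (move_right): buffer="erhts" (len 5), cursors c1@2 c2@3 c3@5, authorship .....
After op 3 (add_cursor(2)): buffer="erhts" (len 5), cursors c1@2 c4@2 c2@3 c3@5, authorship .....
After op 4 (insert('j')): buffer="erjjhjtsj" (len 9), cursors c1@4 c4@4 c2@6 c3@9, authorship ..14.2..3
After op 5 (move_right): buffer="erjjhjtsj" (len 9), cursors c1@5 c4@5 c2@7 c3@9, authorship ..14.2..3
After op 6 (insert('h')): buffer="erjjhhhjthsjh" (len 13), cursors c1@7 c4@7 c2@10 c3@13, authorship ..14.142.2.33
After op 7 (insert('t')): buffer="erjjhhhttjthtsjht" (len 17), cursors c1@9 c4@9 c2@13 c3@17, authorship ..14.14142.22.333
Authorship (.=original, N=cursor N): . . 1 4 . 1 4 1 4 2 . 2 2 . 3 3 3
Index 5: author = 1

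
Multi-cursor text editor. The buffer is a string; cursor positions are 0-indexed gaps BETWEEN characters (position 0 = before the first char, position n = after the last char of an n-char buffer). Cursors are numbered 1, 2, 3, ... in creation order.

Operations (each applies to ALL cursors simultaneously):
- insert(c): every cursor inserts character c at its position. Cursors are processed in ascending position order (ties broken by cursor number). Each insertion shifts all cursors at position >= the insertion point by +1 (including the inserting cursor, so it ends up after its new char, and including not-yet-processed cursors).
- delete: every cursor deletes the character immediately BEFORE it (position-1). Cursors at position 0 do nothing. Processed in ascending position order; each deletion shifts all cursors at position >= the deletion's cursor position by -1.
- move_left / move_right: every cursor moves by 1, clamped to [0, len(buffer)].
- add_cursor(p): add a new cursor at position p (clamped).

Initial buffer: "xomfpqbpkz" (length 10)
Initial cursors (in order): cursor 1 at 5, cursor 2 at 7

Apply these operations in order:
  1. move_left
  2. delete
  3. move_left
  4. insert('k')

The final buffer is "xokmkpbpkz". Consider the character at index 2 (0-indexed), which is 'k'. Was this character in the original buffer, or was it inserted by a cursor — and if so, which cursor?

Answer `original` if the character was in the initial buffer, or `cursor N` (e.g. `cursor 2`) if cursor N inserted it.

Answer: cursor 1

Derivation:
After op 1 (move_left): buffer="xomfpqbpkz" (len 10), cursors c1@4 c2@6, authorship ..........
After op 2 (delete): buffer="xompbpkz" (len 8), cursors c1@3 c2@4, authorship ........
After op 3 (move_left): buffer="xompbpkz" (len 8), cursors c1@2 c2@3, authorship ........
After op 4 (insert('k')): buffer="xokmkpbpkz" (len 10), cursors c1@3 c2@5, authorship ..1.2.....
Authorship (.=original, N=cursor N): . . 1 . 2 . . . . .
Index 2: author = 1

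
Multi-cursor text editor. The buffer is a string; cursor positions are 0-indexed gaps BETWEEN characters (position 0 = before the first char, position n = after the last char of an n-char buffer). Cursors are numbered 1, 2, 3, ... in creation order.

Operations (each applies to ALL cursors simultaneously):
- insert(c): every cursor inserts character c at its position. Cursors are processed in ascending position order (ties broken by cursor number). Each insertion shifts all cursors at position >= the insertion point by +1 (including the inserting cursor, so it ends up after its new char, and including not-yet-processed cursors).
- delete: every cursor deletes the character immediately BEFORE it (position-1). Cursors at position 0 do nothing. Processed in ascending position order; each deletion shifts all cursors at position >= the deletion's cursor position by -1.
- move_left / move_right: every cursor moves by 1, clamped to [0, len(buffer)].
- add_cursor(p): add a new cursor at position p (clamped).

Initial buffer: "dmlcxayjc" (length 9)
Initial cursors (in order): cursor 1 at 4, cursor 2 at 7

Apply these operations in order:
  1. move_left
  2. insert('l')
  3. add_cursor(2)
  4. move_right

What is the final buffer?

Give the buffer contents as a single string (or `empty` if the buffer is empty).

Answer: dmllcxalyjc

Derivation:
After op 1 (move_left): buffer="dmlcxayjc" (len 9), cursors c1@3 c2@6, authorship .........
After op 2 (insert('l')): buffer="dmllcxalyjc" (len 11), cursors c1@4 c2@8, authorship ...1...2...
After op 3 (add_cursor(2)): buffer="dmllcxalyjc" (len 11), cursors c3@2 c1@4 c2@8, authorship ...1...2...
After op 4 (move_right): buffer="dmllcxalyjc" (len 11), cursors c3@3 c1@5 c2@9, authorship ...1...2...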